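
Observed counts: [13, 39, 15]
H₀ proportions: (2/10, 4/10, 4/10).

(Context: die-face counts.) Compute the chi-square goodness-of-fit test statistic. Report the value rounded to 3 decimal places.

test statistic = 10.761

n = 67; E_i = n·p_i = [13.40, 26.80, 26.80]
χ² = (13−13.40)²/13.40 + (39−26.80)²/26.80 + (15−26.80)²/26.80 = 10.7612
df = 2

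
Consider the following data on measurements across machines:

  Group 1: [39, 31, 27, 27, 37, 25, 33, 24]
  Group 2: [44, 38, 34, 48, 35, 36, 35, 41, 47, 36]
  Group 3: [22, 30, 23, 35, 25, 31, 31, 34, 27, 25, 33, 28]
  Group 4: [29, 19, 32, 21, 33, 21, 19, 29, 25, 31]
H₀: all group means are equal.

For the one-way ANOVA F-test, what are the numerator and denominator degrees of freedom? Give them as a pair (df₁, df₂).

degrees of freedom = [3, 36]

k = 4 groups, N = 40 total
df = (k−1, N−k) = (4−1, 40−4) = (3, 36)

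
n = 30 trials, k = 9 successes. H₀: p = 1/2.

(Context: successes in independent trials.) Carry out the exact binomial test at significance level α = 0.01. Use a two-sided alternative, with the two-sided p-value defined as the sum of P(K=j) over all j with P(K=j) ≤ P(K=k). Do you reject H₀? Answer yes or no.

Exact binomial: n=30, k=9, p₀=1/2=0.5000
P(X=j) = C(n,j)·p₀^j·(1−p₀)^(n−j); p = Σ P(X=j) over j with P(X=j) ≤ P(X=9)
p-value (two-sided) = 0.04277
At α=0.01: p ≥ α → fail to reject H₀

reject H₀: no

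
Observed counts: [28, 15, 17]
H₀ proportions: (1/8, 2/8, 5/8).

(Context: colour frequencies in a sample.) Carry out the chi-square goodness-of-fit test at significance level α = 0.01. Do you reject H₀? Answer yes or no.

reject H₀: yes

n = 60; E_i = n·p_i = [7.50, 15.00, 37.50]
χ² = (28−7.50)²/7.50 + (15−15.00)²/15.00 + (17−37.50)²/37.50 = 67.2400
df = 2
p-value (upper-tail) = 0.00000
At α=0.01: p < α → reject H₀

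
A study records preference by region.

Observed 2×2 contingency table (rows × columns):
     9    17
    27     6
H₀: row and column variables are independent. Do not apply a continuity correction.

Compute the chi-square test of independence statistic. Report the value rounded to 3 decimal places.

test statistic = 13.622

Row totals [26, 33], col totals [36, 23], n=59
χ² = (9−15.86)²/15.86 + (17−10.14)²/10.14 + (27−20.14)²/20.14 + (6−12.86)²/12.86 = 13.6221
df = 1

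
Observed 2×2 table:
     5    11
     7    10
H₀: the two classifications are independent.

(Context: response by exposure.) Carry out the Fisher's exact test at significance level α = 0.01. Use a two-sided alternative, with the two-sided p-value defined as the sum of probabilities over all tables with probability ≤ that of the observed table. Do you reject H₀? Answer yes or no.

reject H₀: no

Margins: r₁=16, r₂=17, c₁=12, c₂=21, n=33
p_obs = C(16,5)·C(17,7)/C(33,12); sum pmf over tables with pmf ≤ p_obs
p-value (two-sided) = 0.72068
At α=0.01: p ≥ α → fail to reject H₀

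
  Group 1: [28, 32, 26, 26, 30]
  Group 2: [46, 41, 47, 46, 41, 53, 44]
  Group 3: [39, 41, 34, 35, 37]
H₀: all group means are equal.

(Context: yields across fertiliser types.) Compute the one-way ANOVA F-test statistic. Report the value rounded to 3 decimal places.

Group means [28.40, 45.43, 37.20], grand mean 38.000
SSB = Σnᵢ(x̄ᵢ−x̄)² = 850.286; SSW = ΣΣ(x−x̄ᵢ)² = 161.714
MSB = 850.286/2 = 425.1429; MSW = 161.714/14 = 11.5510
F = MSB/MSW = 36.8057
df = (2, 14)

test statistic = 36.806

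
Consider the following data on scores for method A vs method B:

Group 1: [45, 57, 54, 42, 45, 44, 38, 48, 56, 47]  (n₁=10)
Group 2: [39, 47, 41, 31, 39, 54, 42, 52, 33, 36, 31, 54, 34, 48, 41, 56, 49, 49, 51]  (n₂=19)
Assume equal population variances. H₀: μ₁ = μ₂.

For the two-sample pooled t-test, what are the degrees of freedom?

degrees of freedom = 27

df = n₁ + n₂ − 2 = 10 + 19 − 2 = 27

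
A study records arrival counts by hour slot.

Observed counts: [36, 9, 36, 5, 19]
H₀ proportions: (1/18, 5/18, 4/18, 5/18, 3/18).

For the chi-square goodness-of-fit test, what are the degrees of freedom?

degrees of freedom = 4

df = k − 1 = 5 − 1 = 4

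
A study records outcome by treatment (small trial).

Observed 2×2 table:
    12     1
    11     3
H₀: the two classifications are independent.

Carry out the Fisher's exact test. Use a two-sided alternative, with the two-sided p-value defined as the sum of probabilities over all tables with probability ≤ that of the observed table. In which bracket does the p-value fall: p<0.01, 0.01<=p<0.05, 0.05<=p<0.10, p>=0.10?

Margins: r₁=13, r₂=14, c₁=23, c₂=4, n=27
p_obs = C(13,12)·C(14,11)/C(27,23); sum pmf over tables with pmf ≤ p_obs
p-value (two-sided) = 0.59556
→ bracket: p>=0.10

p-value bracket: p>=0.10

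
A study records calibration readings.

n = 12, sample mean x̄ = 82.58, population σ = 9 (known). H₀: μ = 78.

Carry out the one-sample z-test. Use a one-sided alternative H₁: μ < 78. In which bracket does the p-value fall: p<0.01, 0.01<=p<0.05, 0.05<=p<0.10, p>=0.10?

p-value bracket: p>=0.10

SE = σ/√n = 9/√12 = 2.5981
z = (x̄−μ₀)/SE = (82.58−78)/2.5981 = 1.7628
p-value (one-sided, H₁ less) = 0.96104
→ bracket: p>=0.10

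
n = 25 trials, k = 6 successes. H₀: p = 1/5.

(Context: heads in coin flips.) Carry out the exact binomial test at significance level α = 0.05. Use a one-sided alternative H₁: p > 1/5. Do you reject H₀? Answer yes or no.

reject H₀: no

Exact binomial: n=25, k=6, p₀=1/5=0.2000
P(X≥6) from Σ C(n,i)·p₀^i·(1−p₀)^(n−i)
p-value (one-sided, H₁ greater) = 0.38331
At α=0.05: p ≥ α → fail to reject H₀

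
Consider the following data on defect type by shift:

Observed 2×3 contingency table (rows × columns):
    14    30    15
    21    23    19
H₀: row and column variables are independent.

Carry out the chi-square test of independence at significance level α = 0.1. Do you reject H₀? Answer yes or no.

reject H₀: no

Row totals [59, 63], col totals [35, 53, 34], n=122
χ² = (14−16.93)²/16.93 + (30−25.63)²/25.63 + (15−16.44)²/16.44 + (21−18.07)²/18.07 + (23−27.37)²/27.37 + (19−17.56)²/17.56 = 2.6668
df = 2
p-value (upper-tail) = 0.26357
At α=0.1: p ≥ α → fail to reject H₀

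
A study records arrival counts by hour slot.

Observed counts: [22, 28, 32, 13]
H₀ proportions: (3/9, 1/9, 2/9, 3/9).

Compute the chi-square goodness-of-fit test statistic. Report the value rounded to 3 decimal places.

n = 95; E_i = n·p_i = [31.67, 10.56, 21.11, 31.67]
χ² = (22−31.67)²/31.67 + (28−10.56)²/10.56 + (32−21.11)²/21.11 + (13−31.67)²/31.67 = 48.4000
df = 3

test statistic = 48.400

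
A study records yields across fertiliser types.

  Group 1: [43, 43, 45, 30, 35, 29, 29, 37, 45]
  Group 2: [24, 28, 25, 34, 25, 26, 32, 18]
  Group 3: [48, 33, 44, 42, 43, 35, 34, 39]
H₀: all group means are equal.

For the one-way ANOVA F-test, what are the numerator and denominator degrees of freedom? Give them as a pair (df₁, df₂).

k = 3 groups, N = 25 total
df = (k−1, N−k) = (3−1, 25−3) = (2, 22)

degrees of freedom = [2, 22]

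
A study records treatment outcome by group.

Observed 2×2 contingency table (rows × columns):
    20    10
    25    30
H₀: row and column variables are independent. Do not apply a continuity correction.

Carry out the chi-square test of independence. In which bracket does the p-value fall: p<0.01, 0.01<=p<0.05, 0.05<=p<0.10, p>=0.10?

Row totals [30, 55], col totals [45, 40], n=85
χ² = (20−15.88)²/15.88 + (10−14.12)²/14.12 + (25−29.12)²/29.12 + (30−25.88)²/25.88 = 3.5059
df = 1
p-value (upper-tail) = 0.06115
→ bracket: 0.05<=p<0.10

p-value bracket: 0.05<=p<0.10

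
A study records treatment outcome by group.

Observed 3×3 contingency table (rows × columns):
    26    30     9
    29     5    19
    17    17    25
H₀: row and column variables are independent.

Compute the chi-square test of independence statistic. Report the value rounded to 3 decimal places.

test statistic = 27.312

Row totals [65, 53, 59], col totals [72, 52, 53], n=177
χ² = (26−26.44)²/26.44 + (30−19.10)²/19.10 + (9−19.46)²/19.46 + (29−21.56)²/21.56 + (5−15.57)²/15.57 + (19−15.87)²/15.87 + (17−24.00)²/24.00 + (17−17.33)²/17.33 + (25−17.67)²/17.67 = 27.3121
df = 4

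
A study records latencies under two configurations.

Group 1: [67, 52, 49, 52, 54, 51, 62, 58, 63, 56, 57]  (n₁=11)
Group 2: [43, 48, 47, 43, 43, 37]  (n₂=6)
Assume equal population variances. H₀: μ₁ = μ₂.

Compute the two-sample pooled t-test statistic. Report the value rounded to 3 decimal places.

x̄₁=56.455, s₁=5.646, n₁=11
x̄₂=43.500, s₂=3.886, n₂=6
s_p² = [10·5.646² + 5·3.886²]/15 = 26.2818
SE = √(s_p²·(1/11+1/6)) = 2.6018
t = (56.455−43.500)/2.6018 = 4.9790
df = 15

test statistic = 4.979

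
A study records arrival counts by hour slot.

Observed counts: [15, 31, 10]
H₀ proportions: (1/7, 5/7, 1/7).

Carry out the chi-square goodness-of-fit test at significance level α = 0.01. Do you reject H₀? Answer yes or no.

reject H₀: no

n = 56; E_i = n·p_i = [8.00, 40.00, 8.00]
χ² = (15−8.00)²/8.00 + (31−40.00)²/40.00 + (10−8.00)²/8.00 = 8.6500
df = 2
p-value (upper-tail) = 0.01323
At α=0.01: p ≥ α → fail to reject H₀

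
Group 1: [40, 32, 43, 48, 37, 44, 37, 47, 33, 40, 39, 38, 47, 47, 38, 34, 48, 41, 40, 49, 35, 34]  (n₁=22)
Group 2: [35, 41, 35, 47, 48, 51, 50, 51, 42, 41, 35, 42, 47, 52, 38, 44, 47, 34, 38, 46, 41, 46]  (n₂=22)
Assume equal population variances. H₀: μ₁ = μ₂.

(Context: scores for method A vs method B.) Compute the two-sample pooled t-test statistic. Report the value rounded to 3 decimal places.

x̄₁=40.500, s₁=5.405, n₁=22
x̄₂=43.227, s₂=5.715, n₂=22
s_p² = [21·5.405² + 21·5.715²]/42 = 30.9372
SE = √(s_p²·(1/22+1/22)) = 1.6770
t = (40.500−43.227)/1.6770 = -1.6262
df = 42

test statistic = -1.626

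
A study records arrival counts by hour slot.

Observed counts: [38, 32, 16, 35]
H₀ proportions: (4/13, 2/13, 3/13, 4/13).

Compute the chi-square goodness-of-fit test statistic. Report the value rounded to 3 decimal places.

test statistic = 14.864

n = 121; E_i = n·p_i = [37.23, 18.62, 27.92, 37.23]
χ² = (38−37.23)²/37.23 + (32−18.62)²/18.62 + (16−27.92)²/27.92 + (35−37.23)²/37.23 = 14.8643
df = 3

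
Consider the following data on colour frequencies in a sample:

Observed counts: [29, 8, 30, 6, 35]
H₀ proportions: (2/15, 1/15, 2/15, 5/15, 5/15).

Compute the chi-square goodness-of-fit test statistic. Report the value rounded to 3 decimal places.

n = 108; E_i = n·p_i = [14.40, 7.20, 14.40, 36.00, 36.00]
χ² = (29−14.40)²/14.40 + (8−7.20)²/7.20 + (30−14.40)²/14.40 + (6−36.00)²/36.00 + (35−36.00)²/36.00 = 56.8194
df = 4

test statistic = 56.819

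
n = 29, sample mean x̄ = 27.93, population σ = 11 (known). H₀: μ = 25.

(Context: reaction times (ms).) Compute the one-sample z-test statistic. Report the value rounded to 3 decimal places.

test statistic = 1.434

SE = σ/√n = 11/√29 = 2.0426
z = (x̄−μ₀)/SE = (27.93−25)/2.0426 = 1.4344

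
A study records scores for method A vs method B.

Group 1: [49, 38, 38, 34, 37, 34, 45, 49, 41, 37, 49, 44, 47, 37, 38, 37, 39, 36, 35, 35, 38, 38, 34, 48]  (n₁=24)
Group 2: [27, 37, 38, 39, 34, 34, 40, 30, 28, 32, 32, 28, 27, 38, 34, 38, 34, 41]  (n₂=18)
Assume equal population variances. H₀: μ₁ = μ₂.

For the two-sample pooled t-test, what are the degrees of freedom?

df = n₁ + n₂ − 2 = 24 + 18 − 2 = 40

degrees of freedom = 40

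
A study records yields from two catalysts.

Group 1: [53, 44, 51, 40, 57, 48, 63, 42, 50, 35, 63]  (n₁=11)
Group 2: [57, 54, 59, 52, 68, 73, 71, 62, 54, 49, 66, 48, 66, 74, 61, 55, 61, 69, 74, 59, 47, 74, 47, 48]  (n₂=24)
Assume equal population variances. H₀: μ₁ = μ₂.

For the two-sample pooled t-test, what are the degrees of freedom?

degrees of freedom = 33

df = n₁ + n₂ − 2 = 11 + 24 − 2 = 33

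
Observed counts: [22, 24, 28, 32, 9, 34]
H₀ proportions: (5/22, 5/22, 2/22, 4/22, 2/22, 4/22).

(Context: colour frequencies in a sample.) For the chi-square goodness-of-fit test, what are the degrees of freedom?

degrees of freedom = 5

df = k − 1 = 6 − 1 = 5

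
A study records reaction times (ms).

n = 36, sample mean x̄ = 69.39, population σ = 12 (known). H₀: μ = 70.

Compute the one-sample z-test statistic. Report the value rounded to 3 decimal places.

SE = σ/√n = 12/√36 = 2.0000
z = (x̄−μ₀)/SE = (69.39−70)/2.0000 = -0.3050

test statistic = -0.305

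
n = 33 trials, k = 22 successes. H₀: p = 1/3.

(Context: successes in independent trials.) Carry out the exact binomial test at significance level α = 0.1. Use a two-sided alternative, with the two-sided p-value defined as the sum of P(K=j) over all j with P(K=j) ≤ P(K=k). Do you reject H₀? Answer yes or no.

Exact binomial: n=33, k=22, p₀=1/3=0.3333
P(X=j) = C(n,j)·p₀^j·(1−p₀)^(n−j); p = Σ P(X=j) over j with P(X=j) ≤ P(X=22)
p-value (two-sided) = 0.00012
At α=0.1: p < α → reject H₀

reject H₀: yes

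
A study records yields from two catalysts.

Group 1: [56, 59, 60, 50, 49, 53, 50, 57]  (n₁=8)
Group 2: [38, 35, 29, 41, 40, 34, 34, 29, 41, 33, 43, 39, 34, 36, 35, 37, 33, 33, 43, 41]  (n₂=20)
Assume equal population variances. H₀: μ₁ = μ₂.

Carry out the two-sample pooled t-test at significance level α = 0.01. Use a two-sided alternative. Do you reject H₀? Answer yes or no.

x̄₁=54.250, s₁=4.334, n₁=8
x̄₂=36.400, s₂=4.223, n₂=20
s_p² = [7·4.334² + 19·4.223²]/26 = 18.0885
SE = √(s_p²·(1/8+1/20)) = 1.7792
t = (54.250−36.400)/1.7792 = 10.0327
df = 26
p-value (two-sided) = 0.00000
At α=0.01: p < α → reject H₀

reject H₀: yes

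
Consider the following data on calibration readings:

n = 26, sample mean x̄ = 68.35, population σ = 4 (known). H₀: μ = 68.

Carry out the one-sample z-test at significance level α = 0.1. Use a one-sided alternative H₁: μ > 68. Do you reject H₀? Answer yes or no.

SE = σ/√n = 4/√26 = 0.7845
z = (x̄−μ₀)/SE = (68.35−68)/0.7845 = 0.4462
p-value (one-sided, H₁ greater) = 0.32774
At α=0.1: p ≥ α → fail to reject H₀

reject H₀: no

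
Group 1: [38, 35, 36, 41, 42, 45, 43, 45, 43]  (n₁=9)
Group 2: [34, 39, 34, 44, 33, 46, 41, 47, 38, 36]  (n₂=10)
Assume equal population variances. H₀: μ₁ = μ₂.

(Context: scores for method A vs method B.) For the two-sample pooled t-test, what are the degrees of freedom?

degrees of freedom = 17

df = n₁ + n₂ − 2 = 9 + 10 − 2 = 17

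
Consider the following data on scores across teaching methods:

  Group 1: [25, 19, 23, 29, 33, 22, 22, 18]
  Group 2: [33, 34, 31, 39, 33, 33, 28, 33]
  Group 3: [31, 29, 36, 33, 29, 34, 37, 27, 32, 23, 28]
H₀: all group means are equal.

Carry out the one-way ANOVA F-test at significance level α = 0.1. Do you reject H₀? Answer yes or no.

Group means [23.88, 33.00, 30.82], grand mean 29.407
SSB = Σnᵢ(x̄ᵢ−x̄)² = 370.007; SSW = ΣΣ(x−x̄ᵢ)² = 414.511
MSB = 370.007/2 = 185.0036; MSW = 414.511/24 = 17.2713
F = MSB/MSW = 10.7116
df = (2, 24)
p-value (upper-tail) = 0.00047
At α=0.1: p < α → reject H₀

reject H₀: yes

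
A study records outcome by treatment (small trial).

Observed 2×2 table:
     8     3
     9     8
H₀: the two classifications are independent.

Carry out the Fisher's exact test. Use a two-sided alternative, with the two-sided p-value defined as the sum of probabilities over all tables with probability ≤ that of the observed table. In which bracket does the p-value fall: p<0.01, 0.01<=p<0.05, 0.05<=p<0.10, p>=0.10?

Margins: r₁=11, r₂=17, c₁=17, c₂=11, n=28
p_obs = C(11,8)·C(17,9)/C(28,17); sum pmf over tables with pmf ≤ p_obs
p-value (two-sided) = 0.43488
→ bracket: p>=0.10

p-value bracket: p>=0.10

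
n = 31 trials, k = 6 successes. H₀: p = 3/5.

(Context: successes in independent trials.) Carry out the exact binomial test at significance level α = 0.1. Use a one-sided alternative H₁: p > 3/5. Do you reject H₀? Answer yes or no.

reject H₀: no

Exact binomial: n=31, k=6, p₀=3/5=0.6000
P(X≥6) from Σ C(n,i)·p₀^i·(1−p₀)^(n−i)
p-value (one-sided, H₁ greater) = 1.00000
At α=0.1: p ≥ α → fail to reject H₀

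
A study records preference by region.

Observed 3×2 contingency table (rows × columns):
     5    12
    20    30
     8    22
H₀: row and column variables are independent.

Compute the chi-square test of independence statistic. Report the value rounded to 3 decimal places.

test statistic = 1.680

Row totals [17, 50, 30], col totals [33, 64], n=97
χ² = (5−5.78)²/5.78 + (12−11.22)²/11.22 + (20−17.01)²/17.01 + (30−32.99)²/32.99 + (8−10.21)²/10.21 + (22−19.79)²/19.79 = 1.6801
df = 2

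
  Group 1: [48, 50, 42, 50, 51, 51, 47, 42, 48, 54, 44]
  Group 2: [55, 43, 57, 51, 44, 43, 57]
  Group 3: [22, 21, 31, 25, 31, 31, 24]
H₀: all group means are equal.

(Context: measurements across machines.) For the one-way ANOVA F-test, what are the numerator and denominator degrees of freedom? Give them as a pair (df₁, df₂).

degrees of freedom = [2, 22]

k = 3 groups, N = 25 total
df = (k−1, N−k) = (3−1, 25−3) = (2, 22)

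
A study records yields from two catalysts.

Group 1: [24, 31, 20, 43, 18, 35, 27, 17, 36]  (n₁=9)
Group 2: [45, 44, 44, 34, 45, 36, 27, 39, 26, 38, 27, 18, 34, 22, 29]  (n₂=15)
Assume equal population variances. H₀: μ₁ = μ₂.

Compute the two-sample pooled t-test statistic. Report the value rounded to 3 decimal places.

x̄₁=27.889, s₁=9.006, n₁=9
x̄₂=33.867, s₂=8.758, n₂=15
s_p² = [8·9.006² + 14·8.758²]/22 = 78.3010
SE = √(s_p²·(1/9+1/15)) = 3.7310
t = (27.889−33.867)/3.7310 = -1.6022
df = 22

test statistic = -1.602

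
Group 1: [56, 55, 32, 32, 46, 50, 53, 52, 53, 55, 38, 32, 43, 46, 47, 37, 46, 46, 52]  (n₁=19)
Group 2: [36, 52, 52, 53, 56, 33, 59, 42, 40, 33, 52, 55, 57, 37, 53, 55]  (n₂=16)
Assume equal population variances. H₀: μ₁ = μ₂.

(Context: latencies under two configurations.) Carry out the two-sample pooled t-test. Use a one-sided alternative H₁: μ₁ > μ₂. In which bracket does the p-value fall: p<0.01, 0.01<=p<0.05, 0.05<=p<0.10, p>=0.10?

p-value bracket: p>=0.10

x̄₁=45.842, s₁=8.133, n₁=19
x̄₂=47.812, s₂=9.225, n₂=16
s_p² = [18·8.133² + 15·9.225²]/33 = 74.7565
SE = √(s_p²·(1/19+1/16)) = 2.9337
t = (45.842−47.812)/2.9337 = -0.6716
df = 33
p-value (one-sided, H₁ greater) = 0.74675
→ bracket: p>=0.10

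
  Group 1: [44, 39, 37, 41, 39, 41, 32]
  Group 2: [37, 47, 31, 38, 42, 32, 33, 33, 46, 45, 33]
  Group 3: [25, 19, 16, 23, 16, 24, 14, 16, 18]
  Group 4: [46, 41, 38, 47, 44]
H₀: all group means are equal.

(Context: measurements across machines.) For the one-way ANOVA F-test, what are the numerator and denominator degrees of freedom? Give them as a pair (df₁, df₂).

k = 4 groups, N = 32 total
df = (k−1, N−k) = (4−1, 32−4) = (3, 28)

degrees of freedom = [3, 28]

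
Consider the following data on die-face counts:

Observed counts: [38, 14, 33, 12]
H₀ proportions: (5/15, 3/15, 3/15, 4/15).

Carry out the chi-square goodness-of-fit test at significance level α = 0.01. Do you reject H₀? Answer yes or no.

reject H₀: yes

n = 97; E_i = n·p_i = [32.33, 19.40, 19.40, 25.87]
χ² = (38−32.33)²/32.33 + (14−19.40)²/19.40 + (33−19.40)²/19.40 + (12−25.87)²/25.87 = 19.4639
df = 3
p-value (upper-tail) = 0.00022
At α=0.01: p < α → reject H₀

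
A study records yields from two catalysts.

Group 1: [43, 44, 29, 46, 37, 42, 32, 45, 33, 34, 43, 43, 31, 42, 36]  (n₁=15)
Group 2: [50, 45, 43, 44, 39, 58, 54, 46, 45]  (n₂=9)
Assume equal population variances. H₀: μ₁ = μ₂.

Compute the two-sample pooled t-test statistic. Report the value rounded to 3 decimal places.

x̄₁=38.667, s₁=5.740, n₁=15
x̄₂=47.111, s₂=5.883, n₂=9
s_p² = [14·5.740² + 8·5.883²]/22 = 33.5556
SE = √(s_p²·(1/15+1/9)) = 2.4424
t = (38.667−47.111)/2.4424 = -3.4574
df = 22

test statistic = -3.457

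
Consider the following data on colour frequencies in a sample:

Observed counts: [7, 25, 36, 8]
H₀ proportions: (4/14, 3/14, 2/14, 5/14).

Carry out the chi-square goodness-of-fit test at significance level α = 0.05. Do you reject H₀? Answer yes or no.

reject H₀: yes

n = 76; E_i = n·p_i = [21.71, 16.29, 10.86, 27.14]
χ² = (7−21.71)²/21.71 + (25−16.29)²/16.29 + (36−10.86)²/10.86 + (8−27.14)²/27.14 = 86.3601
df = 3
p-value (upper-tail) = 0.00000
At α=0.05: p < α → reject H₀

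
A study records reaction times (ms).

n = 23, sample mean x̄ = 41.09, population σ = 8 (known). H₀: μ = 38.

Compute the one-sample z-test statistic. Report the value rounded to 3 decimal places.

test statistic = 1.852

SE = σ/√n = 8/√23 = 1.6681
z = (x̄−μ₀)/SE = (41.09−38)/1.6681 = 1.8524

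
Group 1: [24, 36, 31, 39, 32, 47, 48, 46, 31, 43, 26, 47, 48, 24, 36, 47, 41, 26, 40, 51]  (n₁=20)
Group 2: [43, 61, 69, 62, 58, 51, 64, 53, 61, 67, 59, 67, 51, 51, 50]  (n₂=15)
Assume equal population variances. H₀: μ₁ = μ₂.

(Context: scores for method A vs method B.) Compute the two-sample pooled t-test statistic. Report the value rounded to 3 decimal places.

test statistic = -6.816

x̄₁=38.150, s₁=8.993, n₁=20
x̄₂=57.800, s₂=7.627, n₂=15
s_p² = [19·8.993² + 14·7.627²]/33 = 71.2409
SE = √(s_p²·(1/20+1/15)) = 2.8830
t = (38.150−57.800)/2.8830 = -6.8159
df = 33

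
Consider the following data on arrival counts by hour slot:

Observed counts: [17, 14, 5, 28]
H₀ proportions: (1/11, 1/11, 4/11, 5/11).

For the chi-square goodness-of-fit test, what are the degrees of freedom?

degrees of freedom = 3

df = k − 1 = 4 − 1 = 3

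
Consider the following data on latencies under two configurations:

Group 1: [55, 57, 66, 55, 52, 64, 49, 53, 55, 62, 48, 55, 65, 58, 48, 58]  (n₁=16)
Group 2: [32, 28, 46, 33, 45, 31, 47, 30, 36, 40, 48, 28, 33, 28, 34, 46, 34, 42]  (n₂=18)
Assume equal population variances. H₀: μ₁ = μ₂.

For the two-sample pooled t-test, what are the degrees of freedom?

degrees of freedom = 32

df = n₁ + n₂ − 2 = 16 + 18 − 2 = 32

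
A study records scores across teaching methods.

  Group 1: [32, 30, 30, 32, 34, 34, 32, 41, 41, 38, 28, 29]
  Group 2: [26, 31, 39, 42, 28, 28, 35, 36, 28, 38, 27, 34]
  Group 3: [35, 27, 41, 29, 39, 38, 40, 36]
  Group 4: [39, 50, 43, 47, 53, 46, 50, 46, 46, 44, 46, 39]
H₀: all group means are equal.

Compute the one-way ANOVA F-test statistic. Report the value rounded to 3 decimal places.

test statistic = 19.248

Group means [33.42, 32.67, 35.62, 45.75], grand mean 36.977
SSB = Σnᵢ(x̄ᵢ−x̄)² = 1313.269; SSW = ΣΣ(x−x̄ᵢ)² = 909.708
MSB = 1313.269/3 = 437.7563; MSW = 909.708/40 = 22.7427
F = MSB/MSW = 19.2482
df = (3, 40)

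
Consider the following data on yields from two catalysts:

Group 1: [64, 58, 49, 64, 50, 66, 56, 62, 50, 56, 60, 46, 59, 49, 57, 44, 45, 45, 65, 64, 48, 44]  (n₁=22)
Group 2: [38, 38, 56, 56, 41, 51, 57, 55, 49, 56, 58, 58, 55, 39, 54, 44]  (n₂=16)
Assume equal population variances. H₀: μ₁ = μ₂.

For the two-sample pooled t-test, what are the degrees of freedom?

degrees of freedom = 36

df = n₁ + n₂ − 2 = 22 + 16 − 2 = 36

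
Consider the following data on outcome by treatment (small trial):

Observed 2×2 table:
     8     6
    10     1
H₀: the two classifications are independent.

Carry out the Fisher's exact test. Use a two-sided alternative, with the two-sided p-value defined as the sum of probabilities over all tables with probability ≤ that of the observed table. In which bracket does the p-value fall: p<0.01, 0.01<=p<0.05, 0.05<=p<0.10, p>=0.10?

Margins: r₁=14, r₂=11, c₁=18, c₂=7, n=25
p_obs = C(14,8)·C(11,10)/C(25,18); sum pmf over tables with pmf ≤ p_obs
p-value (two-sided) = 0.09000
→ bracket: 0.05<=p<0.10

p-value bracket: 0.05<=p<0.10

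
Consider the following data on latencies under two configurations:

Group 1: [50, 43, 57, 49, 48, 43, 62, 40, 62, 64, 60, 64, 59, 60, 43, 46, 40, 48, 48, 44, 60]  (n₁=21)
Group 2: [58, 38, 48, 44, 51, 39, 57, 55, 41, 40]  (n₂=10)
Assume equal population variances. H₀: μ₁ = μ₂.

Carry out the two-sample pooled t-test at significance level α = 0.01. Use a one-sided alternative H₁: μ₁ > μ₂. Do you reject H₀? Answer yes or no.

x̄₁=51.905, s₁=8.502, n₁=21
x̄₂=47.100, s₂=7.752, n₂=10
s_p² = [20·8.502² + 9·7.752²]/29 = 68.5072
SE = √(s_p²·(1/21+1/10)) = 3.1801
t = (51.905−47.100)/3.1801 = 1.5109
df = 29
p-value (one-sided, H₁ greater) = 0.07082
At α=0.01: p ≥ α → fail to reject H₀

reject H₀: no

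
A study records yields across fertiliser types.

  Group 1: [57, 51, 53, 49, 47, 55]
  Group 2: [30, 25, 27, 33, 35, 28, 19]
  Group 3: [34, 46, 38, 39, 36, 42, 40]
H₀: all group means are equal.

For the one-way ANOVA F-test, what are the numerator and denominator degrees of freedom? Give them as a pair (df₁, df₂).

k = 3 groups, N = 20 total
df = (k−1, N−k) = (3−1, 20−3) = (2, 17)

degrees of freedom = [2, 17]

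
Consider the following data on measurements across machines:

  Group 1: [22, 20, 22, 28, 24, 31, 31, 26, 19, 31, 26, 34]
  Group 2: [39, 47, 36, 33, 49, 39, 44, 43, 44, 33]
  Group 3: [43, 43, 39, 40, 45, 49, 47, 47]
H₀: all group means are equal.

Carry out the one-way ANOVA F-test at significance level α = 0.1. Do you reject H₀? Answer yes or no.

Group means [26.17, 40.70, 44.12], grand mean 35.800
SSB = Σnᵢ(x̄ᵢ−x̄)² = 1908.158; SSW = ΣΣ(x−x̄ᵢ)² = 632.642
MSB = 1908.158/2 = 954.0792; MSW = 632.642/27 = 23.4312
F = MSB/MSW = 40.7184
df = (2, 27)
p-value (upper-tail) = 0.00000
At α=0.1: p < α → reject H₀

reject H₀: yes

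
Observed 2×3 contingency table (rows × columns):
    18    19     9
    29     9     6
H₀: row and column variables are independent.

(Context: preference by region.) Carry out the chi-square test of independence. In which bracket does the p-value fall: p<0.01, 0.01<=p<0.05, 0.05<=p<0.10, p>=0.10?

Row totals [46, 44], col totals [47, 28, 15], n=90
χ² = (18−24.02)²/24.02 + (19−14.31)²/14.31 + (9−7.67)²/7.67 + (29−22.98)²/22.98 + (9−13.69)²/13.69 + (6−7.33)²/7.33 = 6.7048
df = 2
p-value (upper-tail) = 0.03500
→ bracket: 0.01<=p<0.05

p-value bracket: 0.01<=p<0.05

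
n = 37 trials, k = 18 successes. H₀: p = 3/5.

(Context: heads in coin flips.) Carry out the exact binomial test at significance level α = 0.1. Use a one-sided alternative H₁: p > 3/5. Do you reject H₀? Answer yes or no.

reject H₀: no

Exact binomial: n=37, k=18, p₀=3/5=0.6000
P(X≥18) from Σ C(n,i)·p₀^i·(1−p₀)^(n−i)
p-value (one-sided, H₁ greater) = 0.94136
At α=0.1: p ≥ α → fail to reject H₀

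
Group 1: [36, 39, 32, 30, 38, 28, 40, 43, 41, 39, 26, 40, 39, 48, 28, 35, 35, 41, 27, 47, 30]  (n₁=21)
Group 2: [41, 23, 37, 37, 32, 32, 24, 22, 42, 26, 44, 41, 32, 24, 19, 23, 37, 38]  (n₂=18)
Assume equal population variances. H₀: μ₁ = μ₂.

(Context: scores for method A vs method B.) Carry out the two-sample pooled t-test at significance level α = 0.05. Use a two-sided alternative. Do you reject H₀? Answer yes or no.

reject H₀: no

x̄₁=36.286, s₁=6.420, n₁=21
x̄₂=31.889, s₂=8.087, n₂=18
s_p² = [20·6.420² + 17·8.087²]/37 = 52.3260
SE = √(s_p²·(1/21+1/18)) = 2.3235
t = (36.286−31.889)/2.3235 = 1.8923
df = 37
p-value (two-sided) = 0.06629
At α=0.05: p ≥ α → fail to reject H₀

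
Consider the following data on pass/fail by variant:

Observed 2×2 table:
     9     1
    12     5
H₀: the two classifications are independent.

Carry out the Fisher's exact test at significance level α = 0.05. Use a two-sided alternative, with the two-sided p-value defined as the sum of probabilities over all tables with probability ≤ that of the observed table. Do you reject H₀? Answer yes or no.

reject H₀: no

Margins: r₁=10, r₂=17, c₁=21, c₂=6, n=27
p_obs = C(10,9)·C(17,12)/C(27,21); sum pmf over tables with pmf ≤ p_obs
p-value (two-sided) = 0.36252
At α=0.05: p ≥ α → fail to reject H₀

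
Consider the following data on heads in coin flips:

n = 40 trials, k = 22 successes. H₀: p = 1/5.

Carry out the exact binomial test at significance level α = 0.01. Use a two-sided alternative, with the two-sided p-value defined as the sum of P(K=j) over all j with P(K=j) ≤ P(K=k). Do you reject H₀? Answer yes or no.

Exact binomial: n=40, k=22, p₀=1/5=0.2000
P(X=j) = C(n,j)·p₀^j·(1−p₀)^(n−j); p = Σ P(X=j) over j with P(X=j) ≤ P(X=22)
p-value (two-sided) = 0.00000
At α=0.01: p < α → reject H₀

reject H₀: yes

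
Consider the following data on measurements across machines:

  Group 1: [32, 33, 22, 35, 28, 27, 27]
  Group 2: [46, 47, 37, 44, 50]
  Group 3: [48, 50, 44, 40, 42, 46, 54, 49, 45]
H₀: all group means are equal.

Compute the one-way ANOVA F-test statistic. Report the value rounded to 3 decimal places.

Group means [29.14, 44.80, 46.44], grand mean 40.286
SSB = Σnᵢ(x̄ᵢ−x̄)² = 1312.406; SSW = ΣΣ(x−x̄ᵢ)² = 361.879
MSB = 1312.406/2 = 656.2032; MSW = 361.879/18 = 20.1044
F = MSB/MSW = 32.6398
df = (2, 18)

test statistic = 32.640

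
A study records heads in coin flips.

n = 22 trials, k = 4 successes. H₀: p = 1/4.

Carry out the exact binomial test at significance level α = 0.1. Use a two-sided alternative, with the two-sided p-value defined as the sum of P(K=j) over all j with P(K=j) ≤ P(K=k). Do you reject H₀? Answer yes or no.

Exact binomial: n=22, k=4, p₀=1/4=0.2500
P(X=j) = C(n,j)·p₀^j·(1−p₀)^(n−j); p = Σ P(X=j) over j with P(X=j) ≤ P(X=4)
p-value (two-sided) = 0.62412
At α=0.1: p ≥ α → fail to reject H₀

reject H₀: no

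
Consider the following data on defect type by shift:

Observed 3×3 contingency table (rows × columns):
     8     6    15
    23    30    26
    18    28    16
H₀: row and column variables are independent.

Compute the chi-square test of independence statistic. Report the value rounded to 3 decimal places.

Row totals [29, 79, 62], col totals [49, 64, 57], n=170
χ² = (8−8.36)²/8.36 + (6−10.92)²/10.92 + (15−9.72)²/9.72 + (23−22.77)²/22.77 + (30−29.74)²/29.74 + (26−26.49)²/26.49 + (18−17.87)²/17.87 + (28−23.34)²/23.34 + (16−20.79)²/20.79 = 7.1410
df = 4

test statistic = 7.141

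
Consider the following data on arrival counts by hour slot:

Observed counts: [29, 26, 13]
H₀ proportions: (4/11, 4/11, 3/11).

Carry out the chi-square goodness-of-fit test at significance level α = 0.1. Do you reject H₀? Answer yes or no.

reject H₀: no

n = 68; E_i = n·p_i = [24.73, 24.73, 18.55]
χ² = (29−24.73)²/24.73 + (26−24.73)²/24.73 + (13−18.55)²/18.55 = 2.4620
df = 2
p-value (upper-tail) = 0.29200
At α=0.1: p ≥ α → fail to reject H₀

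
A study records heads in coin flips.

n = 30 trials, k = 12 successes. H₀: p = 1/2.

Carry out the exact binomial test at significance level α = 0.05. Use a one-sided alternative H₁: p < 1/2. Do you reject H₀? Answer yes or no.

reject H₀: no

Exact binomial: n=30, k=12, p₀=1/2=0.5000
P(X≤12) from Σ C(n,i)·p₀^i·(1−p₀)^(n−i)
p-value (one-sided, H₁ less) = 0.18080
At α=0.05: p ≥ α → fail to reject H₀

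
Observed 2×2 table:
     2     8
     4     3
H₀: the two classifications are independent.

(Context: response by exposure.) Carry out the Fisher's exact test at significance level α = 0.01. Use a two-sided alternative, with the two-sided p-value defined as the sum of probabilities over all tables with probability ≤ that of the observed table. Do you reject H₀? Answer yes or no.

reject H₀: no

Margins: r₁=10, r₂=7, c₁=6, c₂=11, n=17
p_obs = C(10,2)·C(7,4)/C(17,6); sum pmf over tables with pmf ≤ p_obs
p-value (two-sided) = 0.16176
At α=0.01: p ≥ α → fail to reject H₀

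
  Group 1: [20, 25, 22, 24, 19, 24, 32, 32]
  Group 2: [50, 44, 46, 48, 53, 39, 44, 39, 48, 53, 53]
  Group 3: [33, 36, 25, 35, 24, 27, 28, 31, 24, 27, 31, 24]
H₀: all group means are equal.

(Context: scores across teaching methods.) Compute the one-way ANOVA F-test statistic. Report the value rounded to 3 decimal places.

Group means [24.75, 47.00, 28.75], grand mean 34.194
SSB = Σnᵢ(x̄ᵢ−x̄)² = 2873.089; SSW = ΣΣ(x−x̄ᵢ)² = 643.750
MSB = 2873.089/2 = 1436.5444; MSW = 643.750/28 = 22.9911
F = MSB/MSW = 62.4827
df = (2, 28)

test statistic = 62.483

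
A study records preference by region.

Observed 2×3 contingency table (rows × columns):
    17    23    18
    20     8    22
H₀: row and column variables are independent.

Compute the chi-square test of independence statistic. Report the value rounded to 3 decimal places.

Row totals [58, 50], col totals [37, 31, 40], n=108
χ² = (17−19.87)²/19.87 + (23−16.65)²/16.65 + (18−21.48)²/21.48 + (20−17.13)²/17.13 + (8−14.35)²/14.35 + (22−18.52)²/18.52 = 7.3490
df = 2

test statistic = 7.349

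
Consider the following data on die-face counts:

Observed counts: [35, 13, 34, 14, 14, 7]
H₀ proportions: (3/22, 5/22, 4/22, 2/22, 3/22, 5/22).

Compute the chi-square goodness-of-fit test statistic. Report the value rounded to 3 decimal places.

test statistic = 53.033

n = 117; E_i = n·p_i = [15.95, 26.59, 21.27, 10.64, 15.95, 26.59]
χ² = (35−15.95)²/15.95 + (13−26.59)²/26.59 + (34−21.27)²/21.27 + (14−10.64)²/10.64 + (14−15.95)²/15.95 + (7−26.59)²/26.59 = 53.0330
df = 5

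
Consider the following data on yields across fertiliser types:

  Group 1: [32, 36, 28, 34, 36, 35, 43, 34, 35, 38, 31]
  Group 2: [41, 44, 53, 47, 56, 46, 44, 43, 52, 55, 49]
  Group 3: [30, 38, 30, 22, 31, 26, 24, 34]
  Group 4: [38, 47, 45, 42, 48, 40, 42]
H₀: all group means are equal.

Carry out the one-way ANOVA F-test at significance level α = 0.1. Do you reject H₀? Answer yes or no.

reject H₀: yes

Group means [34.73, 48.18, 29.38, 43.14], grand mean 39.162
SSB = Σnᵢ(x̄ᵢ−x̄)² = 1988.477; SSW = ΣΣ(x−x̄ᵢ)² = 690.550
MSB = 1988.477/3 = 662.8256; MSW = 690.550/33 = 20.9258
F = MSB/MSW = 31.6751
df = (3, 33)
p-value (upper-tail) = 0.00000
At α=0.1: p < α → reject H₀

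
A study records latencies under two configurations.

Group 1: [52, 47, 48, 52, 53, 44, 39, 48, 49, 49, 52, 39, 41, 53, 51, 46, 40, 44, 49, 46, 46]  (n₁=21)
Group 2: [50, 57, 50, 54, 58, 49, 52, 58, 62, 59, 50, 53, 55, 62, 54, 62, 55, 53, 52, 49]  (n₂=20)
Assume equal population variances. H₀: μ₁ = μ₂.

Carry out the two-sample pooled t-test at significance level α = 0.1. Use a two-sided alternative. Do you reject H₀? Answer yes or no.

x̄₁=47.048, s₁=4.533, n₁=21
x̄₂=54.700, s₂=4.342, n₂=20
s_p² = [20·4.533² + 19·4.342²]/39 = 19.7219
SE = √(s_p²·(1/21+1/20)) = 1.3875
t = (47.048−54.700)/1.3875 = -5.5151
df = 39
p-value (two-sided) = 0.00000
At α=0.1: p < α → reject H₀

reject H₀: yes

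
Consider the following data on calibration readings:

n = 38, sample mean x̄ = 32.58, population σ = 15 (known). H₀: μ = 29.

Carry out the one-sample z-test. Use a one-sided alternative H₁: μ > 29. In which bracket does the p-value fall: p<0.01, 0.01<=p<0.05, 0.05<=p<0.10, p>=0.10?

SE = σ/√n = 15/√38 = 2.4333
z = (x̄−μ₀)/SE = (32.58−29)/2.4333 = 1.4712
p-value (one-sided, H₁ greater) = 0.07061
→ bracket: 0.05<=p<0.10

p-value bracket: 0.05<=p<0.10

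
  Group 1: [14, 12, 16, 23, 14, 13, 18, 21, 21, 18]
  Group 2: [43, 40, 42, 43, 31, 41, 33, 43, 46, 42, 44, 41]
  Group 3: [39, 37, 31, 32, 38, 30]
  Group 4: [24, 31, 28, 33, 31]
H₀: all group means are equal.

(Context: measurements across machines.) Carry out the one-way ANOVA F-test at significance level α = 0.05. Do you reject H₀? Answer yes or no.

Group means [17.00, 40.75, 34.50, 29.40], grand mean 30.697
SSB = Σnᵢ(x̄ᵢ−x̄)² = 3184.020; SSW = ΣΣ(x−x̄ᵢ)² = 468.950
MSB = 3184.020/3 = 1061.3399; MSW = 468.950/29 = 16.1707
F = MSB/MSW = 65.6336
df = (3, 29)
p-value (upper-tail) = 0.00000
At α=0.05: p < α → reject H₀

reject H₀: yes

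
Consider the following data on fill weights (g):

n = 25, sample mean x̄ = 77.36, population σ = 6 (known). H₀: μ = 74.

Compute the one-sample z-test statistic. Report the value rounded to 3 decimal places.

test statistic = 2.800

SE = σ/√n = 6/√25 = 1.2000
z = (x̄−μ₀)/SE = (77.36−74)/1.2000 = 2.8000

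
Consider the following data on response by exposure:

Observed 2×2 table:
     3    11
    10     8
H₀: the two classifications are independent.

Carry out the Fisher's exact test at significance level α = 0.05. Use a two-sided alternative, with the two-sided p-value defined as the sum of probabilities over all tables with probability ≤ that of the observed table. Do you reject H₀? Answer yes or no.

Margins: r₁=14, r₂=18, c₁=13, c₂=19, n=32
p_obs = C(14,3)·C(18,10)/C(32,13); sum pmf over tables with pmf ≤ p_obs
p-value (two-sided) = 0.07511
At α=0.05: p ≥ α → fail to reject H₀

reject H₀: no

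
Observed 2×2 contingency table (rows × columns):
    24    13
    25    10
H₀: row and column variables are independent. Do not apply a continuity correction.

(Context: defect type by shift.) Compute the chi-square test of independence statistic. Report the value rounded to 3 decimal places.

Row totals [37, 35], col totals [49, 23], n=72
χ² = (24−25.18)²/25.18 + (13−11.82)²/11.82 + (25−23.82)²/23.82 + (10−11.18)²/11.18 = 0.3564
df = 1

test statistic = 0.356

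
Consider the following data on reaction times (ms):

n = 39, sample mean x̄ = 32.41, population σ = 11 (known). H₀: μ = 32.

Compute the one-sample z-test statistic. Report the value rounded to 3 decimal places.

SE = σ/√n = 11/√39 = 1.7614
z = (x̄−μ₀)/SE = (32.41−32)/1.7614 = 0.2328

test statistic = 0.233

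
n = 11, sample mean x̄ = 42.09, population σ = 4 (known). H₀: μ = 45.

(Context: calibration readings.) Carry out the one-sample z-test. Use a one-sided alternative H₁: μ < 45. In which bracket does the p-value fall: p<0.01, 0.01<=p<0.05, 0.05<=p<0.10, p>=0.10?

p-value bracket: p<0.01

SE = σ/√n = 4/√11 = 1.2060
z = (x̄−μ₀)/SE = (42.09−45)/1.2060 = -2.4128
p-value (one-sided, H₁ less) = 0.00791
→ bracket: p<0.01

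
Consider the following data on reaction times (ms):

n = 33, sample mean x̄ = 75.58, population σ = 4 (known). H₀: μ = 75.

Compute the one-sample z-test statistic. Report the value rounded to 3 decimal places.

test statistic = 0.833

SE = σ/√n = 4/√33 = 0.6963
z = (x̄−μ₀)/SE = (75.58−75)/0.6963 = 0.8330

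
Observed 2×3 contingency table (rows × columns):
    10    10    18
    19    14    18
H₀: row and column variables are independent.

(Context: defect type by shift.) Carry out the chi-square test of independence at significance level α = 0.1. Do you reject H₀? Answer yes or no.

reject H₀: no

Row totals [38, 51], col totals [29, 24, 36], n=89
χ² = (10−12.38)²/12.38 + (10−10.25)²/10.25 + (18−15.37)²/15.37 + (19−16.62)²/16.62 + (14−13.75)²/13.75 + (18−20.63)²/20.63 = 1.5949
df = 2
p-value (upper-tail) = 0.45047
At α=0.1: p ≥ α → fail to reject H₀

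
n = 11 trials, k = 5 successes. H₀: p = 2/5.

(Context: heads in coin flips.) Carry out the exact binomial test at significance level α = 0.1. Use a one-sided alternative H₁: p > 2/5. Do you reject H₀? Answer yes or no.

Exact binomial: n=11, k=5, p₀=2/5=0.4000
P(X≥5) from Σ C(n,i)·p₀^i·(1−p₀)^(n−i)
p-value (one-sided, H₁ greater) = 0.46723
At α=0.1: p ≥ α → fail to reject H₀

reject H₀: no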